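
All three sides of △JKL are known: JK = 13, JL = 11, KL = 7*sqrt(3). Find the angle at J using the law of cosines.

When all three sides of a triangle are known, the law of cosines can be rearranged to find any angle.
cos(C) = (a² + b² - c²) / (2ab) gives cos(J) = 1/2.
Taking the inverse cosine: J = 60°.

60°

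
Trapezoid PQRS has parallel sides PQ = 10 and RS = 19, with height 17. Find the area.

Area of a trapezoid = (base1 + base2) * height / 2
Area = (10 + 19) * 17 / 2
Area = 29 * 17 / 2
Area = 493 / 2
Area = 493/2

493/2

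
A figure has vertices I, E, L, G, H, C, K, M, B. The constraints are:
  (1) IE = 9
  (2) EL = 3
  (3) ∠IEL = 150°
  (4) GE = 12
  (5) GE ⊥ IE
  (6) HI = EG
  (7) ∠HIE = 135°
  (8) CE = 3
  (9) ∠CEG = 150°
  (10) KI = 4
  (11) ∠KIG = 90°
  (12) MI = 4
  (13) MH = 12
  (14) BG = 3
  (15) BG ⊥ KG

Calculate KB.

Step 1: By the law of cosines on triangle GEI: GI² = 12² + 9² − 2·12·9·cos(90°) = 225, so GI = 15.
Step 2: By the law of cosines on triangle GIK: GK² = 15² + 4² − 2·15·4·cos(90°) = 241, so GK ≈ 15.52.
Step 3: By the law of cosines on triangle KGB: KB² = 15.52² + 3² − 2·15.52·3·cos(90°) = 250, so KB = 5·√10.

Therefore, the length of KB = 5·√10.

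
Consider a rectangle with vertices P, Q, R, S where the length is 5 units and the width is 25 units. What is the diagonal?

Using the Pythagorean theorem:
d² = 5² + 25² = 25 + 625 = 650
d = sqrt(650) = 5*sqrt(26)

5*sqrt(26)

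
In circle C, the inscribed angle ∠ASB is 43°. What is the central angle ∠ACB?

Central angle = 2 × 43° = 86° (inscribed angle theorem).

86°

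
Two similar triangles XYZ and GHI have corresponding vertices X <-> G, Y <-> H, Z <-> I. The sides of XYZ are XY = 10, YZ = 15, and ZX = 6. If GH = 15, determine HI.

Since the triangles are similar, the ratio of corresponding sides is constant.
Scale factor k = GH / XY = 15 / 10 = 3/2
HI = k * YZ = 3/2 * 15 = 45/2

45/2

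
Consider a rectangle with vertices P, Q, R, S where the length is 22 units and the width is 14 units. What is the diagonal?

Using the Pythagorean theorem:
d² = 22² + 14² = 484 + 196 = 680
d = sqrt(680) = 2*sqrt(170)

2*sqrt(170)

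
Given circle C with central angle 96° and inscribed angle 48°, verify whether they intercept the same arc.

By the inscribed angle theorem, if both angles subtend the same arc, the inscribed angle must be half the central angle.
Half of 96° = 48°, which equals the given inscribed angle of 48°.
Therefore, yes, they correspond to the same arc.

Yes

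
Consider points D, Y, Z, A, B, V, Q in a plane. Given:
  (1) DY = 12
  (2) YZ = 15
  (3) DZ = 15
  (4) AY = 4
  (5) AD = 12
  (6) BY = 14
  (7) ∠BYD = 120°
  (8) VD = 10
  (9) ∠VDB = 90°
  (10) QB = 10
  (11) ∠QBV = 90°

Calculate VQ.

Step 1: By the law of cosines on triangle BYD: BD² = 14² + 12² − 2·14·12·cos(120°) = 508, so BD = 2·√127.
Step 2: By the law of cosines on triangle BDV: BV² = (2·√127)² + 10² − 2·2·√127·10·cos(90°) = 608, so BV = 4·√38.
Step 3: By the law of cosines on triangle VBQ: VQ² = (4·√38)² + 10² − 2·4·√38·10·cos(90°) = 708, so VQ = 2·√177.

Therefore, the length of VQ = 2·√177.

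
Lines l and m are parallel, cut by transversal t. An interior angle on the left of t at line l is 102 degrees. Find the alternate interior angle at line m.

Alternate interior angles are equal: 102 degrees.

102 degrees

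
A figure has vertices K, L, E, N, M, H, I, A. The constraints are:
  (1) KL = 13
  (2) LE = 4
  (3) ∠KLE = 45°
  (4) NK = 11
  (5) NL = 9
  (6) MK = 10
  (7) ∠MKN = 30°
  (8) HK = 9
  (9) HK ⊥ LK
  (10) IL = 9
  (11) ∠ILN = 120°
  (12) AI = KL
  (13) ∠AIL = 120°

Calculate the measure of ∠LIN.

Step 1: By the law of cosines on triangle ILN: IN² = 9² + 9² − 2·9·9·cos(120°) = 243, so IN = 9·√3.
Step 2: By the inverse law of cosines on triangle LIN: cos(∠LIN) = (9² + (9·√3)² − 9²) / (2·9·9·√3) = 243/280.59 = 0.866, so ∠LIN = 30°.

Therefore, the measure of angle ∠LIN = 30°.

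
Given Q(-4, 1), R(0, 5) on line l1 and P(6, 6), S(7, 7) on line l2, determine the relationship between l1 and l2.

Slope of line 1: m1 = (5 - 1)/(0 - -4) = 4/4 = 1
Slope of line 2: m2 = (7 - 6)/(7 - 6) = 1/1 = 1
Two lines are parallel if and only if they have equal slopes (or both are vertical).
Here m1 = m2 = 1, confirming the lines are parallel.

Parallel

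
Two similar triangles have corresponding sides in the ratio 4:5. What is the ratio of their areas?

Area ratio = (side ratio)^2 = (4/5)^2 = 16:25.

16:25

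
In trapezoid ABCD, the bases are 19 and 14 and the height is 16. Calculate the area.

Area = (19 + 14) * 16 / 2 = 528 / 2 = 264

264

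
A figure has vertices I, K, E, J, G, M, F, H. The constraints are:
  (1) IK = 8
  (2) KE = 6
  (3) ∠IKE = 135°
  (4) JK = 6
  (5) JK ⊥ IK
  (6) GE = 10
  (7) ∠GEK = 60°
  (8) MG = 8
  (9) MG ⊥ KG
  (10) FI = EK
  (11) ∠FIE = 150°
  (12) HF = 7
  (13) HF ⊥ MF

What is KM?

Step 1: By the law of cosines on triangle GEK: GK² = 10² + 6² − 2·10·6·cos(60°) = 76, so GK = 2·√19.
Step 2: By the law of cosines on triangle KGM: KM² = (2·√19)² + 8² − 2·2·√19·8·cos(90°) = 140, so KM = 2·√35.

Therefore, the length of KM = 2·√35.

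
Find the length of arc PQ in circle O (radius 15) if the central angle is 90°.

Arc length = 2π(15)(1/4) = 15*pi/2

15*pi/2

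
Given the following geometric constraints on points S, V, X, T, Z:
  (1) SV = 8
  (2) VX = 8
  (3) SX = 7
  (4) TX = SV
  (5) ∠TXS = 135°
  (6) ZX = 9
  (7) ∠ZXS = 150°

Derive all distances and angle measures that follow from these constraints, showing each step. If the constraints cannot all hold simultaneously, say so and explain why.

The constraints are consistent.

From the given relations:
  TX = SV = 8

Step 1: From SX = 7, XT = 8, and ∠SXT = 135°, by the law of cosines:
  ST² = SX² + XT² - 2·SX·XT·cos(135°) = 49 + 64 + 79.2 = 192.2
  ST ≈ 13.86

Step 2: From SX = 7, XZ = 9, and ∠SXZ = 150°, by the law of cosines:
  SZ² = SX² + XZ² - 2·SX·XZ·cos(150°) = 49 + 81 + 109.1 = 239.1
  SZ ≈ 15.46

Step 3: From SV = 8, SX = 7, VX = 8, by the inverse law of cosines:
  cos(∠VSX) = (SV² + SX² - VX²) / (2·SV·SX)
  ∠VSX = 64.06°

Step 4: From VS = 8, VX = 8, SX = 7, by the inverse law of cosines:
  cos(∠SVX) = (VS² + VX² - SX²) / (2·VS·VX)
  ∠SVX = 51.89°

Step 5: From XS = 7, XV = 8, SV = 8, by the inverse law of cosines:
  cos(∠SXV) = (XS² + XV² - SV²) / (2·XS·XV)
  ∠SXV = 64.06°

Step 6: From ST = 13.86, SX = 7, TX = 8, by the inverse law of cosines:
  cos(∠TSX) = (ST² + SX² - TX²) / (2·ST·SX)
  ∠TSX = 24.08°

Step 7: From SX = 7, SZ = 15.46, XZ = 9, by the inverse law of cosines:
  cos(∠XSZ) = (SX² + SZ² - XZ²) / (2·SX·SZ)
  ∠XSZ = 16.92°

Step 8: From TS = 13.86, TX = 8, SX = 7, by the inverse law of cosines:
  cos(∠STX) = (TS² + TX² - SX²) / (2·TS·TX)
  ∠STX = 20.92°

Step 9: From ZS = 15.46, ZX = 9, SX = 7, by the inverse law of cosines:
  cos(∠SZX) = (ZS² + ZX² - SX²) / (2·ZS·ZX)
  ∠SZX = 13.08°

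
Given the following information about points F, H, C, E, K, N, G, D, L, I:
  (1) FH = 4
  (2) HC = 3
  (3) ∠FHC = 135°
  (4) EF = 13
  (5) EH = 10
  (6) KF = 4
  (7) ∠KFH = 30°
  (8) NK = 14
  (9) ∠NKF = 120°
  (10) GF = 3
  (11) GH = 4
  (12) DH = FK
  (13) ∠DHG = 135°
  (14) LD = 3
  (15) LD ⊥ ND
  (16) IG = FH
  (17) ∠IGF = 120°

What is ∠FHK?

Step 1: By the law of cosines on triangle HFK: HK² = 4² + 4² − 2·4·4·cos(30°) = 4.29, so HK ≈ 2.07.
Step 2: By the inverse law of cosines on triangle FHK: cos(∠FHK) = (4² + 2.07² − 4²) / (2·4·2.07) = 4.29/16.56 = 0.2588, so ∠FHK = 75°.

Therefore, the measure of angle ∠FHK = 75°.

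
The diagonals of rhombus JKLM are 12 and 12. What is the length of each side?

The diagonals of a rhombus bisect each other at right angles.
Half-diagonals: 12/2 = 6 and 12/2 = 6
side = sqrt(6^2 + 6^2)
side = sqrt(36 + 36)
side = sqrt(72) = 6*sqrt(2)

6*sqrt(2)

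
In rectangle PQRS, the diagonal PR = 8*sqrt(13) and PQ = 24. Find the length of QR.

b = sqrt(d^2 - a^2) = sqrt(832 - 576) = sqrt(256) = 16

16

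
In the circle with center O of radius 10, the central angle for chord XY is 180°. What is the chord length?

Chord length = 2r sin(θ/2)
= 2 × 10 × sin(180°/2)
= 2 × 10 × sin(90°)
= 20

20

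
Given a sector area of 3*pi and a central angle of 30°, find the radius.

The sector covers 30°/360° = 1/12 of the full circle.
Full circle area = 3*pi / 1/12 = 36*pi.
Since full area = πr², we get r² = 36*pi/π = 36, so r = 6.

6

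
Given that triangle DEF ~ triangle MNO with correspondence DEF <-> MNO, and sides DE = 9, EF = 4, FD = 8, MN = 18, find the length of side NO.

Since the triangles are similar, the ratio of corresponding sides is constant.
Scale factor k = MN / DE = 18 / 9 = 2
NO = k * EF = 2 * 4 = 8

8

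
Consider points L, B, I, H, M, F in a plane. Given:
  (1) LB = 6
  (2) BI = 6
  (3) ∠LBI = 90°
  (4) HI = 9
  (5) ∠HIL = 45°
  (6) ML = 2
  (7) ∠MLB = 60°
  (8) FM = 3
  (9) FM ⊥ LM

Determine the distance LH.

Step 1: By the law of cosines on triangle LBI: LI² = 6² + 6² − 2·6·6·cos(90°) = 72, so LI = 6·√2.
Step 2: By the law of cosines on triangle LIH: LH² = (6·√2)² + 9² − 2·6·√2·9·cos(45°) = 45, so LH = 3·√5.

Therefore, the length of LH = 3·√5.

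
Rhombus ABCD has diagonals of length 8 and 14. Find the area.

Area of a rhombus = (d1 * d2) / 2
Area = (8 * 14) / 2
Area = 112 / 2
Area = 56

56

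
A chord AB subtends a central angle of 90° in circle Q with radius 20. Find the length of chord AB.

Drop a perpendicular from the center to the chord, bisecting both the chord and the central angle.
Each half-chord = r sin(θ/2) = 20 sin(45°).
The full chord = 2 × 20 × sin(45°) = 20*sqrt(2).

20*sqrt(2)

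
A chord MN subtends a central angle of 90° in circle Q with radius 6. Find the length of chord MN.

Drop a perpendicular from the center to the chord, bisecting both the chord and the central angle.
Each half-chord = r sin(θ/2) = 6 sin(45°).
The full chord = 2 × 6 × sin(45°) = 6*sqrt(2).

6*sqrt(2)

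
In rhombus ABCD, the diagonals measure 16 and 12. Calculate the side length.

Half-diagonals are 8 and 6. side = sqrt(8^2 + 6^2) = sqrt(100) = 10

10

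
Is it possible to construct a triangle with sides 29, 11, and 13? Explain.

The longest side is 29. The other two sides sum to 11 + 13 = 24.
Since 24 ≤ 29, the two shorter sides cannot reach around to close the triangle.

No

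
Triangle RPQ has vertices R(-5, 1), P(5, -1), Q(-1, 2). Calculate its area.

The Shoelace formula computes the area from vertex coordinates by summing cross products.
For vertices (-5,1), (5,-1), (-1,2):
Signed sum = -5*-1 - 5*1 + 5*2 - -1*-1 + -1*1 - -5*2
= 0 + 9 + 9 = 18
Area = (1/2)|18| = 9.

9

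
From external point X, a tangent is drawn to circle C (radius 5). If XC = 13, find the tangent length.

The tangent, radius, and line from the external point to the center form a right triangle.
The right angle is where the tangent meets the radius.
By the Pythagorean theorem: tangent² + 5² = 13²
tangent² = 169 - 25 = 144
tangent = 12

12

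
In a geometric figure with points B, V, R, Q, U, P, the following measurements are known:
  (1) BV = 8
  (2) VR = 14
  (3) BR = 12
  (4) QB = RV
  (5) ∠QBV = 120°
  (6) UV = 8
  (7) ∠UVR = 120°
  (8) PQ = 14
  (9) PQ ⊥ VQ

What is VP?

From the given relations: QB = RV = 14.
Step 1: By the law of cosines on triangle VBQ: VQ² = 8² + 14² − 2·8·14·cos(120°) = 372, so VQ = 2·√93.
Step 2: By the law of cosines on triangle VQP: VP² = (2·√93)² + 14² − 2·2·√93·14·cos(90°) = 568, so VP = 2·√142.

Therefore, the length of VP = 2·√142.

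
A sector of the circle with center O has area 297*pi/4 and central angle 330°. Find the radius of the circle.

r² = 360 × 297*pi/4 / (π × 330) = 81, so r = 9.

9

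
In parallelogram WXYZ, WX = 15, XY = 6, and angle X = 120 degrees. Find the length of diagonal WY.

Law of cosines: d^2 = 15^2 + 6^2 - 2(15)(6)cos(120°) = 351, so d = 3*sqrt(39).

3*sqrt(39)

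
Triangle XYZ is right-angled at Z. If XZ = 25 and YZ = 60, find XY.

In a right triangle, the square of the hypotenuse equals the sum of the squares of the two legs.
The legs are 25 and 60, so the hypotenuse = sqrt(625 + 3600) = sqrt(4225) = 65.

65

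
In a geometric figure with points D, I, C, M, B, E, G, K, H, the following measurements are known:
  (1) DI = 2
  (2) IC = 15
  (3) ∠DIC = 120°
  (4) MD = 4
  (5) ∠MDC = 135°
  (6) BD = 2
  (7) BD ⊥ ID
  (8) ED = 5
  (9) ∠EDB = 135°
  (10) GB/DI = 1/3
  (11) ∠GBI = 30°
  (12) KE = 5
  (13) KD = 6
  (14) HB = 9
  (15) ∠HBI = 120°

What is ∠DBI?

Step 1: By the law of cosines on triangle BDI: BI² = 2² + 2² − 2·2·2·cos(90°) = 8, so BI = 2·√2.
Step 2: By the inverse law of cosines on triangle DBI: cos(∠DBI) = (2² + (2·√2)² − 2²) / (2·2·2·√2) = 8/11.31 = 0.7071, so ∠DBI = 45°.

Therefore, the measure of angle ∠DBI = 45°.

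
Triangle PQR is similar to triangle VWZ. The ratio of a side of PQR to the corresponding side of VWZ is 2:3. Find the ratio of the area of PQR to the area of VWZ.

The ratio of areas of similar triangles equals the square of the side ratio.
Side ratio = 2:3
Area ratio = (2/3)^2 = 4/9 = 4:9

4:9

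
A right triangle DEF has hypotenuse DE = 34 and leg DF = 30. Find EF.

By the Pythagorean theorem: EF^2 = DE^2 - DF^2
EF^2 = 34^2 - 30^2 = 1156 - 900 = 256
EF = sqrt(256) = 16

16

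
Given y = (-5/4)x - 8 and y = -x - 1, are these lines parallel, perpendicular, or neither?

Slope of line 1: m1 = -5/4
Slope of line 2: m2 = -1
m1 != m2 and m1*m2 = 5/4 != -1. Neither.

Neither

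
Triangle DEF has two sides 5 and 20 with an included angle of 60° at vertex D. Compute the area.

Area = (1/2)(5)(20) sin(60°) = (1/2)(5)(20)(sqrt(3)/2) = 25*sqrt(3)

25*sqrt(3)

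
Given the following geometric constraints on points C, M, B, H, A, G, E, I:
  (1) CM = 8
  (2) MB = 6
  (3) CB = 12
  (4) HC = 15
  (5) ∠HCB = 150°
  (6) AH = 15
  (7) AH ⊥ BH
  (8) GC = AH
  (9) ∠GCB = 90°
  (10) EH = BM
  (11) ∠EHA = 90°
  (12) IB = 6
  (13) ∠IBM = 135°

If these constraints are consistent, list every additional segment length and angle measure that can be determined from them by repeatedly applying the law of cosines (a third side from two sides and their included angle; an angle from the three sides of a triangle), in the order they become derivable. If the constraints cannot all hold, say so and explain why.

The constraints are consistent. Derivable facts, in order:
After 1 step:
- AE = 3·√29
- BG = 3·√41
- BH ≈ 26.09
- MI ≈ 11.09
- ∠BCM = 26.38°
- ∠BMC = 117.28°
- ∠CBM = 36.34°
After 2 steps:
- BA ≈ 30.1
- ∠AEH = 68.2°
- ∠BGC = 38.66°
- ∠BHC = 13.29°
- ∠BIM = 22.5°
- ∠BMI = 22.5°
- ∠CBG = 51.34°
- ∠CBH = 16.71°
- ∠EAH = 21.8°
After 3 steps:
- ∠ABH = 29.89°
- ∠BAH = 60.11°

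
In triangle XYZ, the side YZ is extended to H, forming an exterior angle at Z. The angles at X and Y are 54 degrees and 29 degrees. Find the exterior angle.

Exterior angle = 54 + 29 = 83 degrees (exterior angle theorem).

83 degrees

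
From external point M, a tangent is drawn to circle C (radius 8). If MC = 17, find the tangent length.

Let T be the point of tangency. Then CT ⊥ MT (radius ⊥ tangent).
In right triangle CTM: CM² = CT² + MT²
17² = 8² + MT²
MT² = 225, MT = 15

15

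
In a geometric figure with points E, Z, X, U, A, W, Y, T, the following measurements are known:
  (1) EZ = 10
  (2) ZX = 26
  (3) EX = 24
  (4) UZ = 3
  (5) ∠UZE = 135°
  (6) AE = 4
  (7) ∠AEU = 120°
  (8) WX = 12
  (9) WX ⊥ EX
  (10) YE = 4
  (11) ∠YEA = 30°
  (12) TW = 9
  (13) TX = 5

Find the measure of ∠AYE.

Step 1: By the law of cosines on triangle YEA: YA² = 4² + 4² − 2·4·4·cos(30°) = 4.29, so YA ≈ 2.07.
Step 2: By the inverse law of cosines on triangle AYE: cos(∠AYE) = (2.07² + 4² − 4²) / (2·2.07·4) = 4.29/16.56 = 0.2588, so ∠AYE = 75°.

Therefore, the measure of angle ∠AYE = 75°.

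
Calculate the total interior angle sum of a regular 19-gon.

The sum of interior angles of an n-sided polygon is (n - 2) * 180.
For n = 19: (19 - 2) * 180 = 17 * 180 = 3060 degrees.

3060 degrees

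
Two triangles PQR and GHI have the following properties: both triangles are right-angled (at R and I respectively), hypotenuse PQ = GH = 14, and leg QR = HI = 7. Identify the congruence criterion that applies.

The given information provides:
both triangles are right-angled (at R and I respectively), hypotenuse PQ = GH = 14, and leg QR = HI = 7
This matches the HL congruence theorem.
The hypotenuse and one leg of two right triangles are equal (Hypotenuse-Leg).

HL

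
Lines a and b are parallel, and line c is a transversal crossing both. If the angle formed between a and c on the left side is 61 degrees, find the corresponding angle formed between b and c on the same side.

Corresponding angles formed by parallel lines and a transversal are equal.
The given angle is 61 degrees.
The corresponding angle = 61 degrees.

61 degrees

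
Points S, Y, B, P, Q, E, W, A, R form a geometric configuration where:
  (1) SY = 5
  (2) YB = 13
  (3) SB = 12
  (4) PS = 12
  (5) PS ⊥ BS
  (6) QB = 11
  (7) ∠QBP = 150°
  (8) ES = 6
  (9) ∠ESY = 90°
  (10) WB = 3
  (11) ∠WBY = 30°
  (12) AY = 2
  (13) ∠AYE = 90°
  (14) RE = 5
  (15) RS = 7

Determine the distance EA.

Step 1: By the law of cosines on triangle ESY: EY² = 6² + 5² − 2·6·5·cos(90°) = 61, so EY = √61.
Step 2: By the law of cosines on triangle EYA: EA² = √61² + 2² − 2·√61·2·cos(90°) = 65, so EA = √65.

Therefore, the length of EA = √65.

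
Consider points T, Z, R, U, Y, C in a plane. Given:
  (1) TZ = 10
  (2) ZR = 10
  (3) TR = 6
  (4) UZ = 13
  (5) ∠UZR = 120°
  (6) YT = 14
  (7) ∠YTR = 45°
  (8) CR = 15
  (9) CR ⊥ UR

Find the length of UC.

Step 1: By the law of cosines on triangle UZR: UR² = 13² + 10² − 2·13·10·cos(120°) = 399, so UR ≈ 19.97.
Step 2: By the law of cosines on triangle URC: UC² = 19.97² + 15² − 2·19.97·15·cos(90°) = 624, so UC = 4·√39.

Therefore, the length of UC = 4·√39.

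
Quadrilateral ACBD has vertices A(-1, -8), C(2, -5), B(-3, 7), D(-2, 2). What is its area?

Shoelace: sum of cross terms = 46, Area = (1/2)|46| = 23

23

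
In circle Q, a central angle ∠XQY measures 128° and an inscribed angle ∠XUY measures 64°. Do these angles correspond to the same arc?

By the inscribed angle theorem, if both angles subtend the same arc, the inscribed angle must be half the central angle.
Half of 128° = 64°, which equals the given inscribed angle of 64°.
Therefore, yes, they correspond to the same arc.

Yes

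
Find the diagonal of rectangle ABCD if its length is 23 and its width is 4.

d = sqrt(23^2 + 4^2) = sqrt(545)

sqrt(545)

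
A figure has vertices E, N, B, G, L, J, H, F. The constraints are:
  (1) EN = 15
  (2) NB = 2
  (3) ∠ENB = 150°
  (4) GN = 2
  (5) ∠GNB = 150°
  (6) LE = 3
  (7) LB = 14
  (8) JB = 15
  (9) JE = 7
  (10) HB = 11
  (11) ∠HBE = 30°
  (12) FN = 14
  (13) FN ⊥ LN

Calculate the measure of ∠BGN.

Step 1: By the law of cosines on triangle GNB: GB² = 2² + 2² − 2·2·2·cos(150°) = 14.93, so GB ≈ 3.86.
Step 2: By the inverse law of cosines on triangle BGN: cos(∠BGN) = (3.86² + 2² − 2²) / (2·3.86·2) = 14.93/15.45 = 0.9659, so ∠BGN = 15°.

Therefore, the measure of angle ∠BGN = 15°.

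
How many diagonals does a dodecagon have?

Total line segments between 12 vertices = C(12,2) = 66.
Subtract the 12 sides: 66 - 12 = 54 diagonals.

54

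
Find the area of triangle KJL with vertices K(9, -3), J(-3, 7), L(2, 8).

The Shoelace formula computes the area from vertex coordinates by summing cross products.
For vertices (9,-3), (-3,7), (2,8):
Signed sum = 9*7 - -3*-3 + -3*8 - 2*7 + 2*-3 - 9*8
= 54 + -38 + -78 = -62
Area = (1/2)|-62| = 31.

31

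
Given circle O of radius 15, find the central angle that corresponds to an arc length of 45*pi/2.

Arc length L = 2πr × θ/360, so θ = 360L / (2πr).
θ = 360 × 45*pi/2 / (2π × 15)
θ = 270°
θ = 270°

270°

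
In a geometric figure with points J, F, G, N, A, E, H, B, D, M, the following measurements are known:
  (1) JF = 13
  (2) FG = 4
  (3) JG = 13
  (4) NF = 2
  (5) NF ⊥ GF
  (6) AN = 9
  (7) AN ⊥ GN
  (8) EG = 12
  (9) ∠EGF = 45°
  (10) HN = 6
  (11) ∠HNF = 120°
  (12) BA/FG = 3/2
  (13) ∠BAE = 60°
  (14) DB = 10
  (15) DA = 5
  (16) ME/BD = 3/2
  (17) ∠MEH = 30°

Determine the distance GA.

Step 1: By the law of cosines on triangle GFN: GN² = 4² + 2² − 2·4·2·cos(90°) = 20, so GN = 2·√5.
Step 2: By the law of cosines on triangle GNA: GA² = (2·√5)² + 9² − 2·2·√5·9·cos(90°) = 101, so GA = √101.

Therefore, the length of GA = √101.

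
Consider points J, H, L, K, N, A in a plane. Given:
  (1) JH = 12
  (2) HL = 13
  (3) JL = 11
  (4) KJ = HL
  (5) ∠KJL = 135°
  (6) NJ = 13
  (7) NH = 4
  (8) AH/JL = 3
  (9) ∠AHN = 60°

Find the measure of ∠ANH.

From the given relations: AH = 3·JL = 3·11 = 33.
Step 1: By the law of cosines on triangle NHA: NA² = 4² + 33² − 2·4·33·cos(60°) = 973, so NA ≈ 31.19.
Step 2: By the inverse law of cosines on triangle ANH: cos(∠ANH) = (31.19² + 4² − 33²) / (2·31.19·4) = -100/249.54 = -0.4007, so ∠ANH = 113.62°.

Therefore, the measure of angle ∠ANH = 113.62°.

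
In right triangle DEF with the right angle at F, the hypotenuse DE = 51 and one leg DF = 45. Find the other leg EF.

Rearranging the Pythagorean theorem to solve for the unknown leg:
leg^2 = hypotenuse^2 - known_leg^2 = 2601 - 2025 = 576
leg = sqrt(576) = 24.

24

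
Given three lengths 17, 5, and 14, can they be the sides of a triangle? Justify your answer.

For three segments to close into a triangle, no single side can be as long as the other two combined.
The longest side is 17, and 5 + 14 = 19 > 17.
A triangle can be formed.

Yes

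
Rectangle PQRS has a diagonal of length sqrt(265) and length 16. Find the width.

b = sqrt(d^2 - a^2) = sqrt(265 - 256) = sqrt(9) = 3

3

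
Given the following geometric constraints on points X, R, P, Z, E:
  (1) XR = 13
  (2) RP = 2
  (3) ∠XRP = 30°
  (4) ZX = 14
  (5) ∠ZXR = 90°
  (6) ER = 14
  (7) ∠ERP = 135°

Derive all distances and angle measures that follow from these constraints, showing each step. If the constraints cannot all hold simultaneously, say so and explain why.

The constraints are consistent.

Step 1: From XR = 13, RP = 2, and ∠XRP = 30°, by the law of cosines:
  XP² = XR² + RP² - 2·XR·RP·cos(30°) = 169 + 4 - 45.03 = 128
  XP ≈ 11.31

Step 2: From RX = 13, XZ = 14, and ∠RXZ = 90°, by the law of cosines:
  RZ² = RX² + XZ² - 2·RX·XZ·cos(90°) = 169 + 196 - 0 = 365
  RZ ≈ 19.1

Step 3: From PR = 2, RE = 14, and ∠PRE = 135°, by the law of cosines:
  PE² = PR² + RE² - 2·PR·RE·cos(135°) = 4 + 196 + 39.6 = 239.6
  PE ≈ 15.48

Step 4: From XP = 11.31, XR = 13, PR = 2, by the inverse law of cosines:
  cos(∠PXR) = (XP² + XR² - PR²) / (2·XP·XR)
  ∠PXR = 5.07°

Step 5: From RX = 13, RZ = 19.1, XZ = 14, by the inverse law of cosines:
  cos(∠XRZ) = (RX² + RZ² - XZ²) / (2·RX·RZ)
  ∠XRZ = 47.12°

Step 6: From PE = 15.48, PR = 2, ER = 14, by the inverse law of cosines:
  cos(∠EPR) = (PE² + PR² - ER²) / (2·PE·PR)
  ∠EPR = 39.76°

Step 7: From PR = 2, PX = 11.31, RX = 13, by the inverse law of cosines:
  cos(∠RPX) = (PR² + PX² - RX²) / (2·PR·PX)
  ∠RPX = 144.93°

Step 8: From ZR = 19.1, ZX = 14, RX = 13, by the inverse law of cosines:
  cos(∠RZX) = (ZR² + ZX² - RX²) / (2·ZR·ZX)
  ∠RZX = 42.88°

Step 9: From EP = 15.48, ER = 14, PR = 2, by the inverse law of cosines:
  cos(∠PER) = (EP² + ER² - PR²) / (2·EP·ER)
  ∠PER = 5.24°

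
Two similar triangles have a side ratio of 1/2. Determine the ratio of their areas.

The ratio of areas of similar triangles equals the square of the side ratio.
Side ratio = 1:2
Area ratio = (1/2)^2 = 1/4 = 1:4

1:4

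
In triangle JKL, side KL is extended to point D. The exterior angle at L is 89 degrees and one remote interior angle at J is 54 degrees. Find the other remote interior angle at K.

The exterior angle theorem states that an exterior angle equals the sum of the two non-adjacent interior angles.
So 89 = 54 + angle K, which gives angle K = 89 - 54 = 35 degrees.

35 degrees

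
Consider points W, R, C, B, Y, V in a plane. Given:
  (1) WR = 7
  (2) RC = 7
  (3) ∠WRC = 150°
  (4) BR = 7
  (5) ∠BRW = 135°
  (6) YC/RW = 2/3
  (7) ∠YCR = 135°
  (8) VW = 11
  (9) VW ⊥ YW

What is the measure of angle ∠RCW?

Step 1: By the law of cosines on triangle CRW: CW² = 7² + 7² − 2·7·7·cos(150°) = 182.87, so CW ≈ 13.52.
Step 2: By the inverse law of cosines on triangle RCW: cos(∠RCW) = (7² + 13.52² − 7²) / (2·7·13.52) = 182.87/189.32 = 0.9659, so ∠RCW = 15°.

Therefore, the measure of angle ∠RCW = 15°.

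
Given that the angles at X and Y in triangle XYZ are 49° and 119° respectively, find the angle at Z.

Let angle Z = x. Then 49 + 119 + x = 180.
x = 180 - 168 = 12 degrees.

12 degrees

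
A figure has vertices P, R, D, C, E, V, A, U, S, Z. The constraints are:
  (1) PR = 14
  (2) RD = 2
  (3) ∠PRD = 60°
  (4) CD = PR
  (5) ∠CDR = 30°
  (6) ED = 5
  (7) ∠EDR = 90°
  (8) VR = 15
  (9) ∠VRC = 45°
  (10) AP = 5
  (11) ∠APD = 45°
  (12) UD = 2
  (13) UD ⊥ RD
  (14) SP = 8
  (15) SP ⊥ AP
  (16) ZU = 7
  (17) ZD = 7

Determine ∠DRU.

Step 1: By the law of cosines on triangle RDU: RU² = 2² + 2² − 2·2·2·cos(90°) = 8, so RU = 2·√2.
Step 2: By the inverse law of cosines on triangle DRU: cos(∠DRU) = (2² + (2·√2)² − 2²) / (2·2·2·√2) = 8/11.31 = 0.7071, so ∠DRU = 45°.

Therefore, the measure of angle ∠DRU = 45°.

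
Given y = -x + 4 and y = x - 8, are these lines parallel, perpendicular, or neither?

Slope of line 1: m1 = -1
Slope of line 2: m2 = 1
m1 * m2 = -1, so perpendicular.

Perpendicular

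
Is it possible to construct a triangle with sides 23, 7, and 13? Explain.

Check the triangle inequality: 7 + 13 = 20 ≤ 23.
Since the sum of two sides does not exceed the third, no triangle can be formed.

No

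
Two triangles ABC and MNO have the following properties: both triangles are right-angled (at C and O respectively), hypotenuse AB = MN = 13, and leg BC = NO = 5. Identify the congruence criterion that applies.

The given information matches HL: The hypotenuse and one leg of two right triangles are equal (Hypotenuse-Leg).

HL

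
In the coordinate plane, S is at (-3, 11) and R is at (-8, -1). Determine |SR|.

d = sqrt((-8 - -3)^2 + (-1 - 11)^2)
d = sqrt(-5^2 + -12^2)
d = sqrt(25 + 144)
d = sqrt(169) = 13

13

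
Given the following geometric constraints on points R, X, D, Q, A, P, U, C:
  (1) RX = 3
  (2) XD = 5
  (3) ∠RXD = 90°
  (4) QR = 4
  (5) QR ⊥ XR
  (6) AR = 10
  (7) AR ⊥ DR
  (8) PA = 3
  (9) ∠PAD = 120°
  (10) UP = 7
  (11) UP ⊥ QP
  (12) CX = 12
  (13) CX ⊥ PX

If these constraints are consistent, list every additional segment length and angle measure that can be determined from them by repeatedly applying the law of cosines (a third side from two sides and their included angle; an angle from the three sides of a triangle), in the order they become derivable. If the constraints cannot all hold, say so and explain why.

The constraints are consistent. Derivable facts, in order:
After 1 step:
- RD = √34
- XQ = 5
After 2 steps:
- DA = √134
- ∠DRX = 59.04°
- ∠QXR = 53.13°
- ∠RDX = 30.96°
- ∠RQX = 36.87°
After 3 steps:
- DP ≈ 13.33
- ∠ADR = 59.75°
- ∠DAR = 30.25°
After 4 steps:
- ∠ADP = 11.24°
- ∠APD = 48.76°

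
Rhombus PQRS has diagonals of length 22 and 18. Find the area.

Area of a rhombus = (d1 * d2) / 2
Area = (22 * 18) / 2
Area = 396 / 2
Area = 198

198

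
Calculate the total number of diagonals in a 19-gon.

The number of diagonals in an n-gon is n(n - 3)/2.
For n = 19: 19(19 - 3)/2 = 19 × 16 / 2 = 152.

152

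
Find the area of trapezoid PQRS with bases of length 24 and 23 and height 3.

A trapezoid's area equals the midsegment times the height.
The midsegment is (24 + 23) / 2 = 47/2.
Area = 47/2 * 3 = 141/2.

141/2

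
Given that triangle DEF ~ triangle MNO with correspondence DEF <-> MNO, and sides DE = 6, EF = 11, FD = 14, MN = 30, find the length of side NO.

Similar triangles have proportional sides. Setting up the proportion:
MN / DE = NO / EF
30 / 6 = NO / 11
NO = 11 * 30 / 6 = 55.

55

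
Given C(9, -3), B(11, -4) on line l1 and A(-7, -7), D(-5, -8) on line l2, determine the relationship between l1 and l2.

Slope of line 1: m1 = (-4 - -3)/(11 - 9) = -1/2 = -1/2
Slope of line 2: m2 = (-8 - -7)/(-5 - -7) = -1/2 = -1/2
Two lines are parallel if and only if they have equal slopes (or both are vertical).
Here m1 = m2 = -1/2, confirming the lines are parallel.

Parallel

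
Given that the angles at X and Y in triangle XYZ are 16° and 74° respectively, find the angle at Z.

angle Z = 180 - 16 - 74 = 90 degrees.

90 degrees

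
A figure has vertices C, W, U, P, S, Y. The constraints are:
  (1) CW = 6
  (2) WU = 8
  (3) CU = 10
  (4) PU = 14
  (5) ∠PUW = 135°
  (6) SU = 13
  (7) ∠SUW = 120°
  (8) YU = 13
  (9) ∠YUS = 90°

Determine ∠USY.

Step 1: By the law of cosines on triangle SUY: SY² = 13² + 13² − 2·13·13·cos(90°) = 338, so SY = 13·√2.
Step 2: By the inverse law of cosines on triangle USY: cos(∠USY) = (13² + (13·√2)² − 13²) / (2·13·13·√2) = 338/478 = 0.7071, so ∠USY = 45°.

Therefore, the measure of angle ∠USY = 45°.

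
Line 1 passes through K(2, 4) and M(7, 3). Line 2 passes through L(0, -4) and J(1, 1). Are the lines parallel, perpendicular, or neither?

Slope of line 1: m1 = (3 - 4)/(7 - 2) = -1/5 = -1/5
Slope of line 2: m2 = (1 - -4)/(1 - 0) = 5/1 = 5
m1 * m2 = (-1/5) * (5) = -1 = -1, so the lines are perpendicular.

Perpendicular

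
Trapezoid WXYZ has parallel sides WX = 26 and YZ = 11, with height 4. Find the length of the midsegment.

midsegment = (26 + 11) / 2 = 37 / 2 = 37/2

37/2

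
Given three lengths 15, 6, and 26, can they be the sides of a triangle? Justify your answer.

No.
The triangle inequality is violated: 15 + 6 = 21 ≤ 26.
These lengths cannot form a triangle.

No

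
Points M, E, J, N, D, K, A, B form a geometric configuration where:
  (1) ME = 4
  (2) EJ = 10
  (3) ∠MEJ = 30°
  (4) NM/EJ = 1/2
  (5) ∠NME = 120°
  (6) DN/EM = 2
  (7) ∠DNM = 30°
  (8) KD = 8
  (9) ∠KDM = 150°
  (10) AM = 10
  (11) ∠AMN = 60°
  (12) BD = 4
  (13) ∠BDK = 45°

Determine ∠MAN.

From the given relations: NM = 1/2·EJ = 1/2·10 = 5.
Step 1: By the law of cosines on triangle AMN: AN² = 10² + 5² − 2·10·5·cos(60°) = 75, so AN = 5·√3.
Step 2: By the inverse law of cosines on triangle MAN: cos(∠MAN) = (10² + (5·√3)² − 5²) / (2·10·5·√3) = 150/173.21 = 0.866, so ∠MAN = 30°.

Therefore, the measure of angle ∠MAN = 30°.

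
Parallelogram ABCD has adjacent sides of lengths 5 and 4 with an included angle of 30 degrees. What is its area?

Area = a * b * sin(theta)
Area = 5 * 4 * sin(30 degrees)
Area = 20 * 1/2
Area = 10

10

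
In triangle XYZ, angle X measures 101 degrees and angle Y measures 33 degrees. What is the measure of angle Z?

angle Z = 180 - 101 - 33 = 46 degrees.

46 degrees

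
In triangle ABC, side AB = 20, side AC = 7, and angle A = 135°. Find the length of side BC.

When two sides and the included angle are known, the law of cosines gives the third side.
c^2 = a^2 + b^2 - 2ab cos(C) generalizes the Pythagorean theorem to non-right triangles.
Here: BC^2 = 400 + 49 - 280*(-sqrt(2)/2) = 140*sqrt(2) + 449
BC = sqrt(140*sqrt(2) + 449)

sqrt(140*sqrt(2) + 449)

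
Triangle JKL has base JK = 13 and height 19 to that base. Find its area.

A triangle's area is half the area of a rectangle with the same base and height.
Area = (1/2) * 13 * 19 = 247/2.

247/2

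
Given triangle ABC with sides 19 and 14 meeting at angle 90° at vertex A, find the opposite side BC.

The included angle is 90°, so the triangle is right-angled at A. The opposite side BC is the hypotenuse.
By the Pythagorean theorem: BC = sqrt(19^2 + 14^2) = sqrt(557) = sqrt(557).

sqrt(557)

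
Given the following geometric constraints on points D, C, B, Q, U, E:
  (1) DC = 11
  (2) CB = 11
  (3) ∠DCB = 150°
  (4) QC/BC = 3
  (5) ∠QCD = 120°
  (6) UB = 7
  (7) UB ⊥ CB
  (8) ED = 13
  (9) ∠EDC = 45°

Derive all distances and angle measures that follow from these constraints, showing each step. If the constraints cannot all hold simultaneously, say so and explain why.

The constraints are consistent.

From the given relations:
  QC = 3·BC = 3·11 = 33

Step 1: From DC = 11, CB = 11, and ∠DCB = 150°, by the law of cosines:
  DB² = DC² + CB² - 2·DC·CB·cos(150°) = 121 + 121 + 209.6 = 451.6
  DB ≈ 21.25

Step 2: From DC = 11, CQ = 33, and ∠DCQ = 120°, by the law of cosines:
  DQ² = DC² + CQ² - 2·DC·CQ·cos(120°) = 121 + 1089 + 363 = 1573
  DQ = 11·√13

Step 3: From CB = 11, BU = 7, and ∠CBU = 90°, by the law of cosines:
  CU² = CB² + BU² - 2·CB·BU·cos(90°) = 121 + 49 - 0 = 170
  CU = √170

Step 4: From CD = 11, DE = 13, and ∠CDE = 45°, by the law of cosines:
  CE² = CD² + DE² - 2·CD·DE·cos(45°) = 121 + 169 - 202.2 = 87.77
  CE ≈ 9.37

Step 5: From DB = 21.25, DC = 11, BC = 11, by the inverse law of cosines:
  cos(∠BDC) = (DB² + DC² - BC²) / (2·DB·DC)
  ∠BDC = 15°

Step 6: From DC = 11, DQ = 11·√13, CQ = 33, by the inverse law of cosines:
  cos(∠CDQ) = (DC² + DQ² - CQ²) / (2·DC·DQ)
  ∠CDQ = 46.1°

Step 7: From CB = 11, CU = √170, BU = 7, by the inverse law of cosines:
  cos(∠BCU) = (CB² + CU² - BU²) / (2·CB·CU)
  ∠BCU = 32.47°

Step 8: From CD = 11, CE = 9.37, DE = 13, by the inverse law of cosines:
  cos(∠DCE) = (CD² + CE² - DE²) / (2·CD·CE)
  ∠DCE = 78.88°

Step 9: From BC = 11, BD = 21.25, CD = 11, by the inverse law of cosines:
  cos(∠CBD) = (BC² + BD² - CD²) / (2·BC·BD)
  ∠CBD = 15°

Step 10: From QC = 33, QD = 11·√13, CD = 11, by the inverse law of cosines:
  cos(∠CQD) = (QC² + QD² - CD²) / (2·QC·QD)
  ∠CQD = 13.9°

Step 11: From UB = 7, UC = √170, BC = 11, by the inverse law of cosines:
  cos(∠BUC) = (UB² + UC² - BC²) / (2·UB·UC)
  ∠BUC = 57.53°

Step 12: From EC = 9.37, ED = 13, CD = 11, by the inverse law of cosines:
  cos(∠CED) = (EC² + ED² - CD²) / (2·EC·ED)
  ∠CED = 56.12°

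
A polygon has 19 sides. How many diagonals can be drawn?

Total line segments between 19 vertices = C(19,2) = 171.
Subtract the 19 sides: 171 - 19 = 152 diagonals.

152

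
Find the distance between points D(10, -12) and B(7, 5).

d = sqrt((-3)^2 + (17)^2) = sqrt(298)

sqrt(298)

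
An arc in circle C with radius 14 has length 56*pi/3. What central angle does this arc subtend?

θ = 360 × 56*pi/3 / (2π × 14) = 240° (rearranging arc length formula).

240°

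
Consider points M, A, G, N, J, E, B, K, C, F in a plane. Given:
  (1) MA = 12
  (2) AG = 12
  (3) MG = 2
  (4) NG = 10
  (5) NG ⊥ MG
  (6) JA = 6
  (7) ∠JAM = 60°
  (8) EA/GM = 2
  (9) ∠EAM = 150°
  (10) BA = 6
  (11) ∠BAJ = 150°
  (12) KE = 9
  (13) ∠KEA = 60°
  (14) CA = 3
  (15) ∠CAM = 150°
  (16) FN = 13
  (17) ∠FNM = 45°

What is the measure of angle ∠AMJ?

Step 1: By the law of cosines on triangle MAJ: MJ² = 12² + 6² − 2·12·6·cos(60°) = 108, so MJ = 6·√3.
Step 2: By the inverse law of cosines on triangle AMJ: cos(∠AMJ) = (12² + (6·√3)² − 6²) / (2·12·6·√3) = 216/249.42 = 0.866, so ∠AMJ = 30°.

Therefore, the measure of angle ∠AMJ = 30°.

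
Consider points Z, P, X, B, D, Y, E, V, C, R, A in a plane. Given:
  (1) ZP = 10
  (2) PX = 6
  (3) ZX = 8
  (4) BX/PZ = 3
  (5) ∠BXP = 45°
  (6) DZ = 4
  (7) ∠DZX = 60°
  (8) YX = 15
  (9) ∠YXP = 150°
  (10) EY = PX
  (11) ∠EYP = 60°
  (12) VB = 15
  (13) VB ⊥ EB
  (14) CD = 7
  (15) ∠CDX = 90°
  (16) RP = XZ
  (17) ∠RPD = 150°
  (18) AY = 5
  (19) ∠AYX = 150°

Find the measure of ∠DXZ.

Step 1: By the law of cosines on triangle XZD: XD² = 8² + 4² − 2·8·4·cos(60°) = 48, so XD = 4·√3.
Step 2: By the inverse law of cosines on triangle DXZ: cos(∠DXZ) = ((4·√3)² + 8² − 4²) / (2·4·√3·8) = 96/110.85 = 0.866, so ∠DXZ = 30°.

Therefore, the measure of angle ∠DXZ = 30°.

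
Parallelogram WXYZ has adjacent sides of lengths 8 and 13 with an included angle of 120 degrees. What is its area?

The area of a parallelogram equals the product of two adjacent sides times the sine of the included angle.
This is because the height equals 13 * sin(120°) = 13*sqrt(3)/2.
Area = 8 * 13*sqrt(3)/2 = 52*sqrt(3)

52*sqrt(3)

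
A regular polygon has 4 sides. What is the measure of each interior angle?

Each interior angle of a regular n-gon is (n - 2) * 180 / n.
For n = 4: (4 - 2) * 180 / 4 = 360/4 = 90 degrees.

90 degrees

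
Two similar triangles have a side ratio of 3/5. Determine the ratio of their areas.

The ratio of areas of similar triangles equals the square of the side ratio.
Side ratio = 3:5
Area ratio = (3/5)^2 = 9/25 = 9:25

9:25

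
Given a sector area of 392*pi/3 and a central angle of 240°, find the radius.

Sector area A = πr² × θ/360, so r² = 360A / (πθ).
r² = 360 × 392*pi/3 / (π × 240)
r² = 196
r = 14

14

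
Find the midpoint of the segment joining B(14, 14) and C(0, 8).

M = ((x₁ + x₂)/2, (y₁ + y₂)/2)
= ((14 + 0)/2, (14 + 8)/2)
= (14/2, 22/2) = (7, 11)

(7, 11)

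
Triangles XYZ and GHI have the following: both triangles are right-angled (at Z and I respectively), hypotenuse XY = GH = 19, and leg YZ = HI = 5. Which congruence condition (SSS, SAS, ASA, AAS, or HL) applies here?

The given information provides:
both triangles are right-angled (at Z and I respectively), hypotenuse XY = GH = 19, and leg YZ = HI = 5
This matches the HL congruence theorem.
The hypotenuse and one leg of two right triangles are equal (Hypotenuse-Leg).

HL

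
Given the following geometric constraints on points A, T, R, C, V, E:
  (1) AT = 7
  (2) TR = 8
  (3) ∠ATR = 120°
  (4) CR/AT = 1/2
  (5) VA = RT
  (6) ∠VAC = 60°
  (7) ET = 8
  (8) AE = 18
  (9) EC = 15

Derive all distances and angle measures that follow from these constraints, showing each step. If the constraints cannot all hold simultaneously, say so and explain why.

These constraints are not satisfiable: by the triangle inequality in triangle TAE, (1) AT = 7 and (7) ET = 8 force AE ≤ 7 + 8 = 15, but (8) says AE = 18. No planar figure meets all of them, so nothing further can be derived.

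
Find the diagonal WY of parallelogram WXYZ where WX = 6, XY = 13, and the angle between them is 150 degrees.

Using the law of cosines:
d^2 = 6^2 + 13^2 - 2(6)(13)cos(150 degrees)
d^2 = 36 + 169 - 156*-sqrt(3)/2
d^2 = 78*sqrt(3) + 205
d = sqrt(78*sqrt(3) + 205)

sqrt(78*sqrt(3) + 205)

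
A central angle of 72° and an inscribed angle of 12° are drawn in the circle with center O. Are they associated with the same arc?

By the inscribed angle theorem, the inscribed angle for a central angle of 72° should be 72° / 2 = 36°.
The given inscribed angle is 12°, which does not equal 36°.
Therefore, no, they do not correspond to the same arc.

No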